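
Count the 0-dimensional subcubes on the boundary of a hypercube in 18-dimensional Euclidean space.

Choose 0 of 18 axes to span the face (C(18,0) = 1 way), then fix each of the remaining 18 coordinates at one of its two extreme values (2^18 = 262144 ways): 1·262144 = 262144.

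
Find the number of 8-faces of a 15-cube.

Choose 8 of 15 axes to span the face (C(15,8) = 6435 ways), then fix each of the remaining 7 coordinates at one of its two extreme values (2^7 = 128 ways): 6435·128 = 823680.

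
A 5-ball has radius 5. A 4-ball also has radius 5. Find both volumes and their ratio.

V_5(5) ≈ 16449.3. V_4(5) ≈ 3084.25. Ratio V_5/V_4 ≈ 5.333.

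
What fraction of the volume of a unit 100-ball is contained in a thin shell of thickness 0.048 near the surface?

Shell fraction = 1 - (1-0.048)^100 ≈ 0.992694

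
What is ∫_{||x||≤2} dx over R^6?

V_6(2) = π^(6/2) · (2)^6 / Γ(6/2 + 1) = 32·π^3/3 ≈ 330.734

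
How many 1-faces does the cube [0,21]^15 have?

An n-cube has n·2^(n-1) edges. With n = 15: 15·16384 = 245760.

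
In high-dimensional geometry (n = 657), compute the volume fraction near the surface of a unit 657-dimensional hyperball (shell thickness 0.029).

1 - (1-0.029)^657 ≈ 0.999999996 ≈ (100 - 4.01e-07)%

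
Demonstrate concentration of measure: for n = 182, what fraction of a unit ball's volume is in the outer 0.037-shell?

1 - (1-0.037)^182 ≈ 0.998953 ≈ 99.90%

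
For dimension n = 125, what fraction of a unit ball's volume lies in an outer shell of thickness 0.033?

1 - (1-0.033)^125 ≈ 0.984923 ≈ 98.49%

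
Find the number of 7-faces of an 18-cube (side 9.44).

f_7(18-cube) = (18 choose 7) · 2^11 = 65175552.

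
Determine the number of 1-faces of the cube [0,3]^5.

An n-cube has C(n,k)·2^(n-k) k-faces. Here C(5,1)·2^4 = 5·16 = 80.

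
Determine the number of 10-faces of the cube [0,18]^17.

An n-cube has C(n,k)·2^(n-k) k-faces. Here C(17,10)·2^7 = 19448·128 = 2489344.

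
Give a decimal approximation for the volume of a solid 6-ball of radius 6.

Volume = π^{6/2}·(6)^6/Γ(4) = 7776·π^3 ≈ 241105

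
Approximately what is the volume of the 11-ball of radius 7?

V_11(7) = π^(11/2) · (7)^11 / Γ(11/2 + 1) = 18078415936·π^5/1485 ≈ 3.72549e+09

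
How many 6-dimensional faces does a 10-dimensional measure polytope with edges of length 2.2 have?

Choose 6 of 10 axes to span the face (C(10,6) = 210 ways), then fix each of the remaining 4 coordinates at one of its two extreme values (2^4 = 16 ways): 210·16 = 3360.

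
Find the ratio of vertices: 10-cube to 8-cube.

The 10-cube has 2^10 = 1024 vertices. The 8-cube has 2^8 = 256 vertices. Ratio: 1024/256 = 4.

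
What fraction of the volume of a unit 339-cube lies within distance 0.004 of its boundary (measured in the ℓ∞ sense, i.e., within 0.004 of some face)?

1 - (1 - 2·0.004)^339 = 1 - 0.992^339 ≈ 0.934316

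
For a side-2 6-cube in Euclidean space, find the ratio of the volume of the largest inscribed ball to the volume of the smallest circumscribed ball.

V_in / V_out = (r_in/r_out)^6 = (1/√6)^6 = 6^(-6/2) ≈ 0.00462963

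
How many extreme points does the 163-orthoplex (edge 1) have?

The vertices are ±e_1, ..., ±e_163, so there are 2·163 = 326.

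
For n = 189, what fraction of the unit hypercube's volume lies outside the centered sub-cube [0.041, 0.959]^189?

The inner cube has side 1-2·0.041 = 0.918 and volume (0.918)^189 ≈ 9.49e-08, so the shell holds 0.9999999051 of the volume.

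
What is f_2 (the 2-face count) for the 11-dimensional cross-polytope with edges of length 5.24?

Each 2-face is the convex hull of 3 vertices, one chosen as ±e_i from each of 3 distinct axes: 2^3·C(11,3) = 1320.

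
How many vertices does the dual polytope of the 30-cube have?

Number of vertices = 2n = 60.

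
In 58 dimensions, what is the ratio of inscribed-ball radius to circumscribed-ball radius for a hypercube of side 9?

r_in / r_out = (9/2) / (9√58/2) = 1/√58 ≈ 0.131306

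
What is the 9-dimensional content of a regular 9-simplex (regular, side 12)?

Volume = 12^9 · √(10/2^9) / 9! ≈ 1987.16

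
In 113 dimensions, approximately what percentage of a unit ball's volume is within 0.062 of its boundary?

1 - (1-0.062)^113 ≈ 0.999277 ≈ 99.93%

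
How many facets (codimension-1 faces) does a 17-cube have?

f_16(17-cube) = (17 choose 16) · 2^1 = 34.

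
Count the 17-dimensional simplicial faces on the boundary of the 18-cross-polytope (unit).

Number of 17-faces = 2^(17+1) · C(18,17+1) = 262144 · 1 = 262144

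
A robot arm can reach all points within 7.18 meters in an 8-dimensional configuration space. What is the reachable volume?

The n-ball volume is π^(n/2)·r^n/Γ(n/2+1). With n=8, r=7.18: V ≈ 2.86671e+07.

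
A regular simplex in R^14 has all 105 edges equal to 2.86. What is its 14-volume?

V_14 = √(15) · 2.86^14 / (14! · 2^(14/2)) ≈ 8.5026e-07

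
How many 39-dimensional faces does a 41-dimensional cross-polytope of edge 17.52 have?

An n-cross-polytope has 2^(k+1)·C(n,k+1) k-faces. Here 2^40·C(41,40) = 1099511627776·41 = 45079976738816.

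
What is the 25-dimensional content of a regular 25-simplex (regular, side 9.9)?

V = (9.9^25 / 25!) · √((25+1) / 2^25) ≈ 0.000441414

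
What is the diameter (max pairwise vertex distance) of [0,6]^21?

||(6,6,...,6)|| = √(21)·6 ≈ 27.4955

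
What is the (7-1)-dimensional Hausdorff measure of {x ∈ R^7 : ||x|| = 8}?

|∂B_7(8)| = 4194304·π^3/15 ≈ 8.66998e+06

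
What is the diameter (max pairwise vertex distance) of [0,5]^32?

d = √(5² + 5² + ... + 5²) [32 terms] = √(32·5²) = 5√32 ≈ 28.2843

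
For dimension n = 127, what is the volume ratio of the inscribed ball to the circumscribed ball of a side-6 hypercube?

The radii are 6/2 and 6√127/2, so the volume ratio is (1/√127)^127 = 127^{-127/2} ≈ 2.56132e-134.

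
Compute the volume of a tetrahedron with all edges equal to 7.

Volume = (√2/12) · 7³ = 40.4229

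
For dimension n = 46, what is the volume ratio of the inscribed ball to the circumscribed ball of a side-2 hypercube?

V_in / V_out = (r_in/r_out)^46 = (1/√46)^46 = 46^(-46/2) ≈ 5.70913e-39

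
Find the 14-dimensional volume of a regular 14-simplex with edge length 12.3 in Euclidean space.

Volume = 12.3^14 · √(15/2^14) / 14! ≈ 629.65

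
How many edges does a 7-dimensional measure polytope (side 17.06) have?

Number of 1-faces = C(7,1)·2^(7-1) = 7·64 = 448.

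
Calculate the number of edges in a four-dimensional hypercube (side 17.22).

An n-cube has n·2^(n-1) edges. With n = 4: 4·8 = 32.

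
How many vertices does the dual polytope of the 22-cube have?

Number of vertices = 2n = 44.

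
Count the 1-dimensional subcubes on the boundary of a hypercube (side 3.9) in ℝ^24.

f_1(24-cube) = (24 choose 1) · 2^23 = 201326592.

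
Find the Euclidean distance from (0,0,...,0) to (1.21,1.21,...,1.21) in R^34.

d = √(1.21² + 1.21² + ... + 1.21²) [34 terms] = √(34·1.21²) = 1.21√34 ≈ 7.05545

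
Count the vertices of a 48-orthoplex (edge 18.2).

The vertices are ±e_1, ..., ±e_48, so there are 2·48 = 96.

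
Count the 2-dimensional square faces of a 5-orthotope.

Number of 2-faces = C(5,2) · 2^(5-2) = 10 · 8 = 80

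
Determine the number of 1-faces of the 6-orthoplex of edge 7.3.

An n-cross-polytope has 2^(k+1)·C(n,k+1) k-faces. Here 2^2·C(6,2) = 4·15 = 60.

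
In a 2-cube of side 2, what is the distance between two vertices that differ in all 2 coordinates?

Diagonal = √2 · 2 ≈ 2.82843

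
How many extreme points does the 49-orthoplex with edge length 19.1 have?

Number of vertices = 2n = 98.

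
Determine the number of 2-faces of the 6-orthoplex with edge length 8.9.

Each 2-face is the convex hull of 3 vertices, one chosen as ±e_i from each of 3 distinct axes: 2^3·C(6,3) = 160.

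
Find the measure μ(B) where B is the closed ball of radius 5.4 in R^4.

V_4(5.4) = π^(4/2) · (5.4)^4 / Γ(4/2 + 1) ≈ 4196.09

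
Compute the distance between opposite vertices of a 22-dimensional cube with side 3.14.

The space diagonal of an n-cube of side s is s√n. Here 3.14·√22 ≈ 14.7279.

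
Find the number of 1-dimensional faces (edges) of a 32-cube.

Number of 1-faces = C(32,1)·2^(32-1) = 32·2147483648 = 68719476736.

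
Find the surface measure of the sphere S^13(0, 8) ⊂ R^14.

S = n·V_n(r)/r = 14·V_14(8)/8 (volume-to-surface relation), giving 68719476736·π^7/45 ≈ 4.61229e+12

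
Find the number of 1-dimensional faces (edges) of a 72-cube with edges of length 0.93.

Number of 1-faces = C(72,1)·2^(72-1) = 72·2361183241434822606848 = 170005193383307227693056.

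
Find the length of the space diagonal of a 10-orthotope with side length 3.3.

d = √(3.3² + 3.3² + ... + 3.3²) [10 terms] = √(10·3.3²) = 3.3√10 ≈ 10.4355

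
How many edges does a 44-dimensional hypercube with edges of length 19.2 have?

The 44-cube has n·2^(n-1) = 44·2^43 = 44·8796093022208 = 387028092977152 edges.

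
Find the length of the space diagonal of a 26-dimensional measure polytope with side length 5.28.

||(5.28,5.28,...,5.28)|| = √(26)·5.28 ≈ 26.9228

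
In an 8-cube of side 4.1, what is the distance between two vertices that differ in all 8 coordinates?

The space diagonal of an n-cube of side s is s√n. Here 4.1·√8 ≈ 11.5966.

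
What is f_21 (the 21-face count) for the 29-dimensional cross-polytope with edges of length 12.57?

An n-cross-polytope has 2^(k+1)·C(n,k+1) k-faces. Here 2^22·C(29,22) = 4194304·1560780 = 6546385797120.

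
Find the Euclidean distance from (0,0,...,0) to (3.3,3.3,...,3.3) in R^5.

Diagonal = √5 · 3.3 ≈ 7.37902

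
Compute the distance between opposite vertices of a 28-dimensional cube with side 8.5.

Diagonal = √28 · 8.5 ≈ 44.9778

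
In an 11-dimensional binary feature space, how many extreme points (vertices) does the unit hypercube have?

The 11-cube has 2^11 = 2048 vertices.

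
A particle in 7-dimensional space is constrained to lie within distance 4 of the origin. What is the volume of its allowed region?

V = 262144·π^3/105 ≈ 77410.6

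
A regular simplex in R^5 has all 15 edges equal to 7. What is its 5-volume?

Volume = 7^5 · √(6/2^5) / 5! ≈ 60.647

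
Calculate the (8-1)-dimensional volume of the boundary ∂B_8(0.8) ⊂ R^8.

S_8(0.8) = 2·π^(8/2)·(0.8)^7 / Γ(8/2) ≈ 6.80939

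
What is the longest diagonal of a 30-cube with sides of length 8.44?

d = √(8.44² + 8.44² + ... + 8.44²) [30 terms] = √(30·8.44²) = 8.44√30 ≈ 46.2278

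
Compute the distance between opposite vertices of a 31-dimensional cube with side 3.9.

Diagonal = √31 · 3.9 ≈ 21.7143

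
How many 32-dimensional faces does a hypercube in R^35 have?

Number of 32-faces = C(35,32) · 2^(35-32) = 6545 · 8 = 52360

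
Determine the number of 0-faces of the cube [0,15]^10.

f_0(10-cube) = (10 choose 0) · 2^10 = 1024.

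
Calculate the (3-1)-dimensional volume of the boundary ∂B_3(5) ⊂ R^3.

S = n·V_n(r)/r = 3·V_3(5)/5 (volume-to-surface relation), giving 4πr² = 4π·(5)² ≈ 314.159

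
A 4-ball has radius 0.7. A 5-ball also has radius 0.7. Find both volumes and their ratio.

V_4(0.7) ≈ 1.18485. V_5(0.7) ≈ 0.884685. Ratio V_4/V_5 ≈ 1.339.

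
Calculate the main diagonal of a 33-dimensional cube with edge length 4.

d = √(4² + 4² + ... + 4²) [33 terms] = √(33·4²) = 4√33 ≈ 22.9783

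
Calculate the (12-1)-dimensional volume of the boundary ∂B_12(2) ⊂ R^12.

S_12(2) = 2·π^(12/2)·(2)^11 / Γ(12/2) = 512·π^6/15 ≈ 32815.4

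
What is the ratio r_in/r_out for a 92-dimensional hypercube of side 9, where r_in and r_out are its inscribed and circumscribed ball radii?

r_in = 9/2 (half the side); r_out = 9√92/2 (half the diagonal). Ratio = 1/√92 ≈ 0.104257.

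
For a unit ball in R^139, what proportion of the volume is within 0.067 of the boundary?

V(inner)/V(outer) = ((1-0.067)/1)^139 ≈ 6.51e-05, so the shell fraction is 0.999935.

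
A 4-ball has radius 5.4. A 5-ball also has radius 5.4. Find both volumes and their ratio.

V_4(5.4) ≈ 4196.09. V_5(5.4) ≈ 24169.5. Ratio V_4/V_5 ≈ 0.1736.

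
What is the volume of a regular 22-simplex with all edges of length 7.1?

For a regular n-simplex with edge a, V = (a^n / n!)·√((n+1)/2^n). With a=7.1, n=22: V ≈ 1.11289e-05.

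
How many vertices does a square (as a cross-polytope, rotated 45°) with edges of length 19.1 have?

An n-cross-polytope has 2n vertices; here n = 2, giving 4.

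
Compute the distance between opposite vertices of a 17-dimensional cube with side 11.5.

d = √(11.5² + 11.5² + ... + 11.5²) [17 terms] = √(17·11.5²) = 11.5√17 ≈ 47.4157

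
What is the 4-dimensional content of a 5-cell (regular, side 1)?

Volume = 1^4 · √(5/2^4) / 4! ≈ 0.0232924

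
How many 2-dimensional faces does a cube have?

Choose 2 of 3 axes to span the face (C(3,2) = 3 ways), then fix each of the remaining 1 coordinate at one of its two extreme values (2^1 = 2 ways): 3·2 = 6.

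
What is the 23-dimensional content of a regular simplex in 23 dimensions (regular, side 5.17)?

Volume = 5.17^23 · √(24/2^23) / 23! ≈ 1.68286e-09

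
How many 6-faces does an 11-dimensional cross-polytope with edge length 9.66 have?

f_6(11-orthoplex) = 2^7 · (11 choose 7) = 42240.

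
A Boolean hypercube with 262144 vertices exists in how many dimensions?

The n-cube has 2^n vertices, and 262144 = 2^18, so n = 18.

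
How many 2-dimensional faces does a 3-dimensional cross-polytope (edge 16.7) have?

f_2(3-orthoplex) = 2^3 · (3 choose 3) = 8.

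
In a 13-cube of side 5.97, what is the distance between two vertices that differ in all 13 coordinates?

Diagonal = √13 · 5.97 ≈ 21.5251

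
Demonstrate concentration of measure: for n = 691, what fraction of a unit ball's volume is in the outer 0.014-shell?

1 - (1-0.014)^691 ≈ 0.999941 ≈ 99.9941%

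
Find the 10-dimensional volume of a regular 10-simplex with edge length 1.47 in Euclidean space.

Volume = 1.47^10 · √(11/2^10) / 10! ≈ 1.34573e-06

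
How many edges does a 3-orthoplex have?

An n-cross-polytope has 2^(k+1)·C(n,k+1) k-faces. Here 2^2·C(3,2) = 4·3 = 12.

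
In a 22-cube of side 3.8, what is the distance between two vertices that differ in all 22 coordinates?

The space diagonal of an n-cube of side s is s√n. Here 3.8·√22 ≈ 17.8236.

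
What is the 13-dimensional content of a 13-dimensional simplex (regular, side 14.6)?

Volume = 14.6^13 · √(14/2^13) / 13! ≈ 9092.34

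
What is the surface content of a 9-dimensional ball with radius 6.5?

S = n·V_n(r)/r = 9·V_9(6.5)/6.5 (volume-to-surface relation), giving 815730721·π^4/840 ≈ 9.45947e+07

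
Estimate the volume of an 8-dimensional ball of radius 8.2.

Volume = π^{8/2}·(8.2)^8/Γ(5) ≈ 8.29658e+07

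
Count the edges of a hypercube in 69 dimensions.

Each of the 2^69 = 590295810358705651712 vertices has degree 69; total edges = 69·2^69/2 = 20365205457375344984064.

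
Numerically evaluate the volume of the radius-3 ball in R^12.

V_12(3) = π^(12/2) · (3)^12 / Γ(12/2 + 1) = 59049·π^6/80 ≈ 709613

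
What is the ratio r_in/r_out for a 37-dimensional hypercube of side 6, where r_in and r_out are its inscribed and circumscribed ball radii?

r_in = 6/2 (half the side); r_out = 6√37/2 (half the diagonal). Ratio = 1/√37 ≈ 0.164399.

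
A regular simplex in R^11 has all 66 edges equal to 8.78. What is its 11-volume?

V_11 = √(12) · 8.78^11 / (11! · 2^(11/2)) ≈ 45.8363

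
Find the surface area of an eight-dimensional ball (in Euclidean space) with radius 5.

S_8(5) = 2·π^(8/2)·(5)^7 / Γ(8/2) = 78125·π^4/3 ≈ 2.5367e+06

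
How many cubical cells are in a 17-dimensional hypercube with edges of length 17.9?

An n-cube has C(n,k)·2^(n-k) k-faces. Here C(17,3)·2^14 = 680·16384 = 11141120.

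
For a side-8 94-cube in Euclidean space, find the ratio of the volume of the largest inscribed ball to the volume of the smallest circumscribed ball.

V_in / V_out = (r_in/r_out)^94 = (1/√94)^94 = 94^(-94/2) ≈ 1.83228e-93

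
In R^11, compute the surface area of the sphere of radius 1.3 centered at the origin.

S_11(1.3) = 2·π^(11/2)·(1.3)^10 / Γ(11/2) ≈ 285.714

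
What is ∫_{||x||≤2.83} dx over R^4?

Volume = π^{4/2}·(2.83)^4/Γ(3) ≈ 316.53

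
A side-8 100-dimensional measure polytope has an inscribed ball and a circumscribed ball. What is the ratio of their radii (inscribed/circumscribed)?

Ratio = (s/2)/(s√100/2) = 100^(-1/2) ≈ 0.1.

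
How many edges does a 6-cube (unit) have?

Each of the 2^6 = 64 vertices has degree 6; total edges = 6·2^6/2 = 192.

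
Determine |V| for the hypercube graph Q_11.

Number of vertices = 2^11 = 2048.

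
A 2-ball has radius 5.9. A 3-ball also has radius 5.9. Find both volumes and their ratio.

V_2(5.9) ≈ 109.359. V_3(5.9) ≈ 860.29. Ratio V_2/V_3 ≈ 0.1271.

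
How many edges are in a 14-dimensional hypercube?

Choose 1 of 14 axes to span the face (C(14,1) = 14 ways), then fix each of the remaining 13 coordinates at one of its two extreme values (2^13 = 8192 ways): 14·8192 = 114688.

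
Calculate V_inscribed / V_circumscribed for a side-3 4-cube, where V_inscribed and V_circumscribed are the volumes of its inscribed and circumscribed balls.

The radii are 3/2 and 3√4/2, so the volume ratio is (1/√4)^4 = 4^{-4/2} ≈ 0.0625.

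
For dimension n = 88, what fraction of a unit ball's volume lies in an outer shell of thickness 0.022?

1 - (1-0.022)^88 ≈ 0.858805 ≈ 85.88%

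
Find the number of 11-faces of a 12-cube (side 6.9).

Number of 11-faces = C(12,11) · 2^(12-11) = 12 · 2 = 24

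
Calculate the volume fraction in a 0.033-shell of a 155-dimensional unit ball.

Shell fraction = 1 - (1-0.033)^155 ≈ 0.994491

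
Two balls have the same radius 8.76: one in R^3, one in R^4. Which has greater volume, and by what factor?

V_3(8.76) ≈ 2815.79, V_4(8.76) ≈ 29059.4. The 4-ball is larger by a factor of 10.32.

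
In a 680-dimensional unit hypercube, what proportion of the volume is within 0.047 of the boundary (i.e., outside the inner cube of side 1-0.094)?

The inner cube has side 1-2·0.047 = 0.906 and volume (0.906)^680 ≈ 7.034e-30, so the shell holds 1 - 7.034e-30 of the volume.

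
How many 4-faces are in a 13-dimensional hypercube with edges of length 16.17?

An n-cube has C(n,k)·2^(n-k) k-faces. Here C(13,4)·2^9 = 715·512 = 366080.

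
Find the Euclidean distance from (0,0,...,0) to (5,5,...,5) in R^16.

The space diagonal of an n-cube of side s is s√n. Here 5·√16 = 20.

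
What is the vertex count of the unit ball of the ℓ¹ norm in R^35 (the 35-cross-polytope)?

An n-cross-polytope has 2n vertices; here n = 35, giving 70.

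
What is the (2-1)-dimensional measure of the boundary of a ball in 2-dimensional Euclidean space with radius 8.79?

The surface area of an n-ball is 2π^(n/2) r^(n-1) / Γ(n/2). For n=2, r=8.79: 2πr = 2π·8.79 ≈ 55.2292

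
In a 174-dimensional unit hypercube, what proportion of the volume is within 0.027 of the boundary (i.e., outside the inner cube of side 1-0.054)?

Shell fraction = 1 - (1-0.054)^174 ≈ 0.999936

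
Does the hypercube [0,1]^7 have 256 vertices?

False. The 7-cube has 2^7 = 128 vertices.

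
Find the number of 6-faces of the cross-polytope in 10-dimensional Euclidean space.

f_6(10-orthoplex) = 2^7 · (10 choose 7) = 15360.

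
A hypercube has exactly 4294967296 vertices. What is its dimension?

Since 2^n = 4294967296, we have n = 32.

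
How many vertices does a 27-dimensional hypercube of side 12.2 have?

Each vertex is a binary string of length 27, so there are 2^27 = 134217728.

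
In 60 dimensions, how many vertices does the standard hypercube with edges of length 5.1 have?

Number of vertices = 2^60 = 1152921504606846976.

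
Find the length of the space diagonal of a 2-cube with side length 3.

Diagonal = √2 · 3 ≈ 4.24264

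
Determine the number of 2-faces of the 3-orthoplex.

An n-cross-polytope has 2^(k+1)·C(n,k+1) k-faces. Here 2^3·C(3,3) = 8·1 = 8.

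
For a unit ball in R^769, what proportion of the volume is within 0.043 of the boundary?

Shell fraction = 1 - (1-0.043)^769 ≈ 1 - 2.095e-15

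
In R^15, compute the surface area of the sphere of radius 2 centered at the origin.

S = n·V_n(r)/r = 15·V_15(2)/2 (volume-to-surface relation), giving 4194304·π^7/135135 ≈ 93743.5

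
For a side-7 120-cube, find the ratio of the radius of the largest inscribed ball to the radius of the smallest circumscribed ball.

r_in / r_out = (7/2) / (7√120/2) = 1/√120 ≈ 0.0912871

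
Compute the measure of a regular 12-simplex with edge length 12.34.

For a regular n-simplex with edge a, V = (a^n / n!)·√((n+1)/2^n). With a=12.34, n=12: V ≈ 1466.35.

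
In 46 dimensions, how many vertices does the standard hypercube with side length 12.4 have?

An n-cube has 2^n vertices; for n = 46 that is 2^46 = 70368744177664.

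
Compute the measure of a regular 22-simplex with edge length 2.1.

V = (2.1^22 / 22!) · √((22+1) / 2^22) ≈ 2.55618e-17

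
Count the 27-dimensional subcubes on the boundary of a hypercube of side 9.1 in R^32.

f_27(32-cube) = (32 choose 27) · 2^5 = 6444032.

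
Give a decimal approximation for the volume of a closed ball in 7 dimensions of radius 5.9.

The n-ball volume is π^(n/2)·r^n/Γ(n/2+1). With n=7, r=5.9: V ≈ 1.17583e+06.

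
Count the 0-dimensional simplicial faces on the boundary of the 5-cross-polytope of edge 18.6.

f_0(5-orthoplex) = 2^1 · (5 choose 1) = 10.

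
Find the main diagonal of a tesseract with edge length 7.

Diagonal = √4 · 7 = 14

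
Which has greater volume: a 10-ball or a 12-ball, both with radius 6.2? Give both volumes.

V_10(6.2) ≈ 2.14035e+08. V_12(6.2) ≈ 4.30791e+09. The 12-ball is larger.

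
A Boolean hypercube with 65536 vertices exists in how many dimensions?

The n-cube has 2^n vertices, and 65536 = 2^16, so n = 16.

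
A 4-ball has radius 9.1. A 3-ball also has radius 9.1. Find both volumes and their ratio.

V_4(9.1) ≈ 33840.4. V_3(9.1) ≈ 3156.55. Ratio V_4/V_3 ≈ 10.72.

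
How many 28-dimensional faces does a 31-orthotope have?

Number of 28-faces = C(31,28) · 2^(31-28) = 4495 · 8 = 35960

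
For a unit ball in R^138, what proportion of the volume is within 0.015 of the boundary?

V(inner)/V(outer) = ((1-0.015)/1)^138 ≈ 0.1242, so the shell fraction is 0.875778.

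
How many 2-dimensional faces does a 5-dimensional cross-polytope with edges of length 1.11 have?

f_2(5-orthoplex) = 2^3 · (5 choose 3) = 80.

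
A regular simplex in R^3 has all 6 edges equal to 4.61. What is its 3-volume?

Volume = (√2/12) · 4.61³ = 11.5461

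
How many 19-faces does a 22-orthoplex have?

Number of 19-faces = 2^(19+1) · C(22,19+1) = 1048576 · 231 = 242221056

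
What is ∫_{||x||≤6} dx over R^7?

Volume = π^{7/2}·(6)^7/Γ(9/2) = 1492992·π^3/35 ≈ 1.32263e+06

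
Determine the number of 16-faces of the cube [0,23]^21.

Number of 16-faces = C(21,16) · 2^(21-16) = 20349 · 32 = 651168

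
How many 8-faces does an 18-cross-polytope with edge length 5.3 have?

f_8(18-orthoplex) = 2^9 · (18 choose 9) = 24893440.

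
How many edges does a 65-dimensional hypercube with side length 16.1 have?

The 65-cube has n·2^(n-1) = 65·2^64 = 65·18446744073709551616 = 1199038364791120855040 edges.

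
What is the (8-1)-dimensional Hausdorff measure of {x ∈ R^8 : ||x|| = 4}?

The surface area of an n-ball is 2π^(n/2) r^(n-1) / Γ(n/2). For n=8, r=4: 16384·π^4/3 ≈ 531984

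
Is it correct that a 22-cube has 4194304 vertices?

True. The 22-cube has 2^22 = 4194304 vertices.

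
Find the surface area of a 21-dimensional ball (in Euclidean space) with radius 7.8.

S = n·V_n(r)/r = 21·V_21(7.8)/7.8 (volume-to-surface relation), giving 2.03544e+17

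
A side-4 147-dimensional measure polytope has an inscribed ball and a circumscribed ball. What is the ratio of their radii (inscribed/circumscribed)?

r_in / r_out = (4/2) / (4√147/2) = 1/√147 ≈ 0.0824786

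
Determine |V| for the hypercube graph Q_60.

An n-cube has 2^n vertices; for n = 60 that is 2^60 = 1152921504606846976.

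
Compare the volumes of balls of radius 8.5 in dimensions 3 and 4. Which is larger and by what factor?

V_3(8.5) ≈ 2572.44, V_4(8.5) ≈ 25760. The 4-ball is larger by a factor of 10.01.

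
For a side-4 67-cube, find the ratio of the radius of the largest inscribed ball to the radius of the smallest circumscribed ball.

r_in / r_out = (4/2) / (4√67/2) = 1/√67 ≈ 0.122169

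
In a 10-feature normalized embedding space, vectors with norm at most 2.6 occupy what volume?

Volume = π^{10/2}·(2.6)^10/Γ(6) ≈ 35999.9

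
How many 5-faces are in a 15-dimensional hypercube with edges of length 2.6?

f_5(15-cube) = (15 choose 5) · 2^10 = 3075072.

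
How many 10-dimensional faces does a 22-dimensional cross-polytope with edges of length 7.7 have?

Each 10-face is the convex hull of 11 vertices, one chosen as ±e_i from each of 11 distinct axes: 2^11·C(22,11) = 1444724736.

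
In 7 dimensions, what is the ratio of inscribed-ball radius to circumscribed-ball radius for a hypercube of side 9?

r_in / r_out = (9/2) / (9√7/2) = 1/√7 ≈ 0.377964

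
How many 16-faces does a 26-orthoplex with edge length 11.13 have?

f_16(26-orthoplex) = 2^17 · (26 choose 17) = 409541017600.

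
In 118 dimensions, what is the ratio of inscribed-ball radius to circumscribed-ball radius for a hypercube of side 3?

r_in / r_out = (3/2) / (3√118/2) = 1/√118 ≈ 0.0920575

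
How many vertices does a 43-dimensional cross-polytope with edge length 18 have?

An n-cross-polytope has 2n vertices; here n = 43, giving 86.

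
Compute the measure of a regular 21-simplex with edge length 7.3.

V_21 = √(22) · 7.3^21 / (21! · 2^(21/2)) ≈ 8.54737e-05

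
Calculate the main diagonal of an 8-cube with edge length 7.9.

d = √(7.9² + 7.9² + ... + 7.9²) [8 terms] = √(8·7.9²) = 7.9√8 ≈ 22.3446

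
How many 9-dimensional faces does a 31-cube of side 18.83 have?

Number of 9-faces = C(31,9) · 2^(31-9) = 20160075 · 4194304 = 84557483212800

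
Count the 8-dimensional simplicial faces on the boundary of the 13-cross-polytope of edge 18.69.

An n-cross-polytope has 2^(k+1)·C(n,k+1) k-faces. Here 2^9·C(13,9) = 512·715 = 366080.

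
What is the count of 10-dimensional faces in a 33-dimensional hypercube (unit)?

Choose 10 of 33 axes to span the face (C(33,10) = 92561040 ways), then fix each of the remaining 23 coordinates at one of its two extreme values (2^23 = 8388608 ways): 92561040·8388608 = 776458280632320.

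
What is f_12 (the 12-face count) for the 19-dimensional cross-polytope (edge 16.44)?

Number of 12-faces = 2^(12+1) · C(19,12+1) = 8192 · 27132 = 222265344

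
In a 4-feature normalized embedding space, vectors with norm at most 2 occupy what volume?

The n-ball volume is π^(n/2)·r^n/Γ(n/2+1). With n=4, r=2: V = 8·π^2 ≈ 78.9568.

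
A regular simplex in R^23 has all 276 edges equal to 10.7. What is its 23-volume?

V = (10.7^23 / 23!) · √((23+1) / 2^23) ≈ 0.0310165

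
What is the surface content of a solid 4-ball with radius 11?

S_4(11) = 2·π^(4/2)·(11)^3 / Γ(4/2) = 2662·π^2 ≈ 26272.9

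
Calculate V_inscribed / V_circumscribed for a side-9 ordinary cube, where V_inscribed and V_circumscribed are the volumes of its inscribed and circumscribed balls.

Volume scales as r^n, and r_in/r_out = 1/√3, giving (1/√3)^3 ≈ 0.19245.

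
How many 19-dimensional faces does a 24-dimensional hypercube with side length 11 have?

Choose 19 of 24 axes to span the face (C(24,19) = 42504 ways), then fix each of the remaining 5 coordinates at one of its two extreme values (2^5 = 32 ways): 42504·32 = 1360128.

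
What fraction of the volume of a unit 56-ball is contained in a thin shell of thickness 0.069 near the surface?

V(inner)/V(outer) = ((1-0.069)/1)^56 ≈ 0.01825, so the shell fraction is 0.981753.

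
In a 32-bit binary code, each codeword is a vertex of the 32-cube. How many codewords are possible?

The 32-cube has 2^32 = 4294967296 vertices.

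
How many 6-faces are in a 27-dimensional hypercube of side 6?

An n-cube has C(n,k)·2^(n-k) k-faces. Here C(27,6)·2^21 = 296010·2097152 = 620777963520.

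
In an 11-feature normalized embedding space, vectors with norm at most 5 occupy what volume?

V = 625000000·π^5/2079 ≈ 9.19973e+07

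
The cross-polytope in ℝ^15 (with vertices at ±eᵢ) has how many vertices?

The 15-dimensional cross-polytope has 2n = 2·15 = 30 vertices.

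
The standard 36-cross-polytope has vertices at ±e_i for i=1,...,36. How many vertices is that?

The 36-dimensional cross-polytope has 2n = 2·36 = 72 vertices.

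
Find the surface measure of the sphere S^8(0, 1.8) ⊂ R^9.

S_9(1.8) = 2·π^(9/2)·(1.8)^8 / Γ(9/2) ≈ 3271.45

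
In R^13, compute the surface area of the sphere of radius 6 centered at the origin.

S_13(6) = 2·π^(13/2)·(6)^12 / Γ(13/2) = 10319560704·π^6/385 ≈ 2.57691e+10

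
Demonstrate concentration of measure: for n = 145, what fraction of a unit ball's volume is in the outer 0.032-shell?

1 - (1-0.032)^145 ≈ 0.991048 ≈ 99.10%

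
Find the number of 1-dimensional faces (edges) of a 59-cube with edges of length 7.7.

The 59-cube has n·2^(n-1) = 59·2^58 = 59·288230376151711744 = 17005592192950992896 edges.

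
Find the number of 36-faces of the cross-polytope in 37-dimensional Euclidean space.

Number of 36-faces = 2^(36+1) · C(37,36+1) = 137438953472 · 1 = 137438953472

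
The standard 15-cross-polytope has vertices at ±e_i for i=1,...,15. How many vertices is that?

Number of vertices = 2n = 30.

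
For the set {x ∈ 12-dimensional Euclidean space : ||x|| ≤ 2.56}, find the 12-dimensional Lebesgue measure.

The n-ball volume is π^(n/2)·r^n/Γ(n/2+1). With n=12, r=2.56: V ≈ 105790.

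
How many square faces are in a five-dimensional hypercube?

An n-cube has C(n,k)·2^(n-k) k-faces. Here C(5,2)·2^3 = 10·8 = 80.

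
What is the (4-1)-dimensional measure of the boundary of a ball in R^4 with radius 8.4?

S = n·V_n(r)/r = 4·V_4(8.4)/8.4 (volume-to-surface relation), giving 11699.5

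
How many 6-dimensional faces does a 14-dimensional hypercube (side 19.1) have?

An n-cube has C(n,k)·2^(n-k) k-faces. Here C(14,6)·2^8 = 3003·256 = 768768.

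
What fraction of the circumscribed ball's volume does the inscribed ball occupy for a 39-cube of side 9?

V_in / V_out = (r_in/r_out)^39 = (1/√39)^39 = 39^(-39/2) ≈ 9.42411e-32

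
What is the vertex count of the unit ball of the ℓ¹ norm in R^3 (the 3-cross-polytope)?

An n-cross-polytope has 2n vertices; here n = 3, giving 6.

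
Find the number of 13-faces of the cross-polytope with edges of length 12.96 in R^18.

An n-cross-polytope has 2^(k+1)·C(n,k+1) k-faces. Here 2^14·C(18,14) = 16384·3060 = 50135040.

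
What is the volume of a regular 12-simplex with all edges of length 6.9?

Volume = 6.9^12 · √(13/2^12) / 12! ≈ 1.36976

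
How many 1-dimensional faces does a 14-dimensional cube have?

Number of 1-faces = C(14,1) · 2^(14-1) = 14 · 8192 = 114688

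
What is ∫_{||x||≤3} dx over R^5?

V_5(3) = π^(5/2) · (3)^5 / Γ(5/2 + 1) = 648·π^2/5 ≈ 1279.1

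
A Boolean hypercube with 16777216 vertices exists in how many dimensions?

The n-cube has 2^n vertices, and 16777216 = 2^24, so n = 24.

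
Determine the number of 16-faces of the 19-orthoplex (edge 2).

An n-cross-polytope has 2^(k+1)·C(n,k+1) k-faces. Here 2^17·C(19,17) = 131072·171 = 22413312.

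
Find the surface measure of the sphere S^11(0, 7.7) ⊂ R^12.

|∂B_12(7.7)| ≈ 9.03953e+10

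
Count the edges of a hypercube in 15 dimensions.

An n-cube has n·2^(n-1) edges. With n = 15: 15·16384 = 245760.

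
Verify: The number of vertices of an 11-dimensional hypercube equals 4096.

False. The 11-cube has 2^11 = 2048 vertices.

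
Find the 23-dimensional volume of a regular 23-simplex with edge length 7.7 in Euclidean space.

Volume = 7.7^23 · √(24/2^23) / 23! ≈ 1.60344e-05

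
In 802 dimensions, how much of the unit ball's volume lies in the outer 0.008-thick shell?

Shell fraction = 1 - (1-0.008)^802 ≈ 0.998406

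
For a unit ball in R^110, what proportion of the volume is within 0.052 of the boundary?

Shell fraction = 1 - (1-0.052)^110 ≈ 0.997189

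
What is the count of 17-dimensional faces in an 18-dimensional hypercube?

Number of 17-faces = C(18,17) · 2^(18-17) = 18 · 2 = 36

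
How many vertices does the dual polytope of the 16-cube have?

The 16-dimensional cross-polytope has 2n = 2·16 = 32 vertices.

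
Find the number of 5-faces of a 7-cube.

f_5(7-cube) = (7 choose 5) · 2^2 = 84.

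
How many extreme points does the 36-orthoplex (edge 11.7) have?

Number of vertices = 2n = 72.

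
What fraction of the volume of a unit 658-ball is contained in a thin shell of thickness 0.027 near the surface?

Shell fraction = 1 - (1-0.027)^658 ≈ 0.9999999849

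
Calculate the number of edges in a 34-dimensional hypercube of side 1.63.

Number of 1-faces = C(34,1)·2^(34-1) = 34·8589934592 = 292057776128.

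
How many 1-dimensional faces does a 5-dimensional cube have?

f_1(5-cube) = (5 choose 1) · 2^4 = 80.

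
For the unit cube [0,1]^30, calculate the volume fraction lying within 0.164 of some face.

Shell fraction = 1 - (1-0.328)^30 ≈ 0.999993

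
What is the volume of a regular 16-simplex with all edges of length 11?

V_16 = √(17) · 11^16 / (16! · 2^(16/2)) ≈ 35.371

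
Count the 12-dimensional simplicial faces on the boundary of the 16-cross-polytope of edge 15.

Number of 12-faces = 2^(12+1) · C(16,12+1) = 8192 · 560 = 4587520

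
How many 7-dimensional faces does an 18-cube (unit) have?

f_7(18-cube) = (18 choose 7) · 2^11 = 65175552.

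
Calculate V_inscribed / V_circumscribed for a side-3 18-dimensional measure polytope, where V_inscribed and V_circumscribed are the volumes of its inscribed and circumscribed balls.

V_in/V_out = n^(-n/2) = 18^(-18/2) ≈ 5.04136e-12.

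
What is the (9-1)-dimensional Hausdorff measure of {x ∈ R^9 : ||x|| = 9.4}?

S = n·V_n(r)/r = 9·V_9(9.4)/9.4 (volume-to-surface relation), giving 1.8096e+09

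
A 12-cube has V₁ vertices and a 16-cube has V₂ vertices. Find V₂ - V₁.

V₁ = 2^12 = 4096. V₂ = 2^16 = 65536. V₂ - V₁ = 61440.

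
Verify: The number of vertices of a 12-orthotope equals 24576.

False. The 12-cube has 2^12 = 4096 vertices.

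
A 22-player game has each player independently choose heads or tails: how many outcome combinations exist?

An n-cube has 2^n vertices; for n = 22 that is 2^22 = 4194304.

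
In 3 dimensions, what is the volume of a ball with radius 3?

Volume = π^{3/2}·(3)^3/Γ(5/2) = 36·π ≈ 113.097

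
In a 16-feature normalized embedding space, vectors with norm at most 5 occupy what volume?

V = 30517578125·π^8/8064 ≈ 3.59086e+10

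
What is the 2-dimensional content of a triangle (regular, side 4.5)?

Area = (√3/4) · 4.5² = 8.76851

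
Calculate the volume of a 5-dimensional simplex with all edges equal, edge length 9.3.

Volume = 9.3^5 · √(6/2^5) / 5! ≈ 251.035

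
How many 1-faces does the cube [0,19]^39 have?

The 39-cube has n·2^(n-1) = 39·2^38 = 39·274877906944 = 10720238370816 edges.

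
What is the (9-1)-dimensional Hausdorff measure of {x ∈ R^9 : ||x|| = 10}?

S = n·V_n(r)/r = 9·V_9(10)/10 (volume-to-surface relation), giving 640000000·π^4/21 ≈ 2.96866e+09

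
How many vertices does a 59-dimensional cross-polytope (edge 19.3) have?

Number of vertices = 2n = 118.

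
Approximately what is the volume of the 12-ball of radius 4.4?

Volume = π^{12/2}·(4.4)^12/Γ(7) ≈ 7.0307e+07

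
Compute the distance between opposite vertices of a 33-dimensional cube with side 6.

Diagonal = √33 · 6 ≈ 34.4674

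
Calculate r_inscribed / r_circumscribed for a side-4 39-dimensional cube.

r_in = 4/2 (half the side); r_out = 4√39/2 (half the diagonal). Ratio = 1/√39 ≈ 0.160128.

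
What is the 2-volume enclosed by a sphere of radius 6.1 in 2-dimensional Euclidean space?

The n-ball volume is π^(n/2)·r^n/Γ(n/2+1). With n=2, r=6.1: V ≈ 116.899.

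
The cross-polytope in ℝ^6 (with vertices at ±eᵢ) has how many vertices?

An n-cross-polytope has 2n vertices; here n = 6, giving 12.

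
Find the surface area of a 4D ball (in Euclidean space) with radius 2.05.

The surface area of an n-ball is 2π^(n/2) r^(n-1) / Γ(n/2). For n=4, r=2.05: 170.056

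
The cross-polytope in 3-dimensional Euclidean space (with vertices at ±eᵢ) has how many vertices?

The vertices are ±e_1, ..., ±e_3, so there are 2·3 = 6.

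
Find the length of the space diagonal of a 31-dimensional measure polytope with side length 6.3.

The space diagonal of an n-cube of side s is s√n. Here 6.3·√31 ≈ 35.0769.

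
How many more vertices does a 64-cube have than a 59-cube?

The 64-cube has 2^64 = 18446744073709551616 vertices. The 59-cube has 2^59 = 576460752303423488 vertices. Difference: 18446744073709551616 - 576460752303423488 = 17870283321406128128.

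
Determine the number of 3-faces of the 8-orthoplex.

Number of 3-faces = 2^(3+1) · C(8,3+1) = 16 · 70 = 1120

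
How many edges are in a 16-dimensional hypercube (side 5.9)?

Choose 1 of 16 axes to span the face (C(16,1) = 16 ways), then fix each of the remaining 15 coordinates at one of its two extreme values (2^15 = 32768 ways): 16·32768 = 524288.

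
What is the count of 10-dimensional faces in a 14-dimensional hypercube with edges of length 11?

f_10(14-cube) = (14 choose 10) · 2^4 = 16016.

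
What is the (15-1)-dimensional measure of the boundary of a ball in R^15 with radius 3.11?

S = n·V_n(r)/r = 15·V_15(3.11)/3.11 (volume-to-surface relation), giving 4.53071e+07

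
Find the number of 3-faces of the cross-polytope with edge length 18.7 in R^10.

f_3(10-orthoplex) = 2^4 · (10 choose 4) = 3360.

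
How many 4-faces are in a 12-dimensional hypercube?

Number of 4-faces = C(12,4) · 2^(12-4) = 495 · 256 = 126720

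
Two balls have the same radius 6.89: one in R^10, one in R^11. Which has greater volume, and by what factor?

V_10(6.89) ≈ 6.14837e+08, V_11(6.89) ≈ 3.1298e+09. The 11-ball is larger by a factor of 5.09.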